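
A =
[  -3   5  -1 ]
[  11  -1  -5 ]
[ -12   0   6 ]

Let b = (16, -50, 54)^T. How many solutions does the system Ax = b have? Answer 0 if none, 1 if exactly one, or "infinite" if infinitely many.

infinite

Row reduce the augmented matrix [A | b].
R2 ← R2 + (11/3)·R1: [0, 52/3, -26/3, 26/3]
R3 ← R3 − (4)·R1: [0, -20, 10, -10]
R3 ← R3 + (15/13)·R2: [0, 0, 0, 0]
The echelon form has 2 nonzero rows, and every pivot lies in the first 3 columns, so rank(A) = rank([A|b]) = 2.
The system is consistent.
rank = 2 < 3 unknowns, so there are infinitely many solutions.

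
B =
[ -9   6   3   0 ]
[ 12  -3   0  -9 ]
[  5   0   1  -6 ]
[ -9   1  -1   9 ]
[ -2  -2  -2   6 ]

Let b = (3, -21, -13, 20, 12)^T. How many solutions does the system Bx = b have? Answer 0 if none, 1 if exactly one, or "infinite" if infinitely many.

Row reduce the augmented matrix [B | b].
R2 ← R2 + (4/3)·R1: [0, 5, 4, -9, -17]
R3 ← R3 + (5/9)·R1: [0, 10/3, 8/3, -6, -34/3]
R4 ← R4 − R1: [0, -5, -4, 9, 17]
R5 ← R5 − (2/9)·R1: [0, -10/3, -8/3, 6, 34/3]
R3 ← R3 − (2/3)·R2: [0, 0, 0, 0, 0]
R4 ← R4 + R2: [0, 0, 0, 0, 0]
R5 ← R5 + (2/3)·R2: [0, 0, 0, 0, 0]
The echelon form has 2 nonzero rows, and every pivot lies in the first 4 columns, so rank(B) = rank([B|b]) = 2.
The system is consistent.
rank = 2 < 4 unknowns, so there are infinitely many solutions.

infinite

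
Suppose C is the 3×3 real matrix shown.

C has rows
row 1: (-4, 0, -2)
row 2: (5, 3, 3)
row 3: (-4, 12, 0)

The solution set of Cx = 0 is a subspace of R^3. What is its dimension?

Row reduce to echelon form.
R2 ← R2 + (5/4)·R1: [0, 3, 1/2]
R3 ← R3 − R1: [0, 12, 2]
R3 ← R3 − (4)·R2: [0, 0, 0]
2 nonzero rows, so rank(C) = 2.
C has 3 columns; by rank–nullity, nullity = 3 − 2 = 1.

1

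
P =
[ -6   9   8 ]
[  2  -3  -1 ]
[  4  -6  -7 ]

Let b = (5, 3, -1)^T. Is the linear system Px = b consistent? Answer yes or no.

Row reduce the augmented matrix [P | b].
R2 ← R2 + (1/3)·R1: [0, 0, 5/3, 14/3]
R3 ← R3 + (2/3)·R1: [0, 0, -5/3, 7/3]
R3 ← R3 + R2: [0, 0, 0, 7]
The echelon form has 3 nonzero rows; the last pivot sits in the augmented column, so rank(P) = 2 but rank([P|b]) = 3.
Since the ranks differ, the system is inconsistent.

no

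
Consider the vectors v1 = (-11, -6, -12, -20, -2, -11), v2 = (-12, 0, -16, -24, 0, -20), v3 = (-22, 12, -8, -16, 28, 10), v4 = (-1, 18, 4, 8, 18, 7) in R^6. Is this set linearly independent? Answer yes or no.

no

Form the matrix with these vectors as rows and row reduce.
R2 ← R2 − (12/11)·R1: [0, 72/11, -32/11, -24/11, 24/11, -8]
R3 ← R3 − (2)·R1: [0, 24, 16, 24, 32, 32]
R4 ← R4 − (1/11)·R1: [0, 204/11, 56/11, 108/11, 200/11, 8]
R3 ← R3 − (11/3)·R2: [0, 0, 80/3, 32, 24, 184/3]
R4 ← R4 − (17/6)·R2: [0, 0, 40/3, 16, 12, 92/3]
R4 ← R4 − (1/2)·R3: [0, 0, 0, 0, 0, 0]
3 nonzero rows, so the 4 vectors span a space of dimension 3.
Since 3 < 4, the vectors are linearly dependent.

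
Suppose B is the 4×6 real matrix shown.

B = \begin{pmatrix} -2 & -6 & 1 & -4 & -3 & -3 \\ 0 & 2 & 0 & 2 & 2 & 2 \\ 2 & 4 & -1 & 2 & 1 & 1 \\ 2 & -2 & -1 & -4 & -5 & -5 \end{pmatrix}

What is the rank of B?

2

Row reduce to echelon form.
R3 ← R3 + R1: [0, -2, 0, -2, -2, -2]
R4 ← R4 + R1: [0, -8, 0, -8, -8, -8]
R3 ← R3 + R2: [0, 0, 0, 0, 0, 0]
R4 ← R4 + (4)·R2: [0, 0, 0, 0, 0, 0]
Echelon form has 2 nonzero rows, so rank(B) = 2.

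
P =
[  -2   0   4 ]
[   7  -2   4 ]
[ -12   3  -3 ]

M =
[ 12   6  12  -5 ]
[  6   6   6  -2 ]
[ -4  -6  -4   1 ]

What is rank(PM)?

First compute PM:
[[-40, -36, -40,  14],
 [ 56,   6,  56, -27],
 [-114, -36, -114,  51]]
Now row reduce the product.
R2 ← R2 + (7/5)·R1: [0, -222/5, 0, -37/5]
R3 ← R3 − (57/20)·R1: [0, 333/5, 0, 111/10]
R3 ← R3 + (3/2)·R2: [0, 0, 0, 0]
2 nonzero rows, so rank(PM) = 2.

2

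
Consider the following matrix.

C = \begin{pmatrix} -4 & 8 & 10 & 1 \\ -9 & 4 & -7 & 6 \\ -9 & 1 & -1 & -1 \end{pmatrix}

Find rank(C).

Row reduce to echelon form.
R2 ← R2 − (9/4)·R1: [0, -14, -59/2, 15/4]
R3 ← R3 − (9/4)·R1: [0, -17, -47/2, -13/4]
R3 ← R3 − (17/14)·R2: [0, 0, 345/28, -437/56]
Echelon form has 3 nonzero rows, so rank(C) = 3.

3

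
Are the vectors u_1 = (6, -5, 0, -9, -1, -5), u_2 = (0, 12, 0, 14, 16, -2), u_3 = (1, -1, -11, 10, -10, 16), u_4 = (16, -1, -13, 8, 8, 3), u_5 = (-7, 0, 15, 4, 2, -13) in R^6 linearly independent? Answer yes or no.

Form the matrix with these vectors as rows and row reduce.
R3 ← R3 − (1/6)·R1: [0, -1/6, -11, 23/2, -59/6, 101/6]
R4 ← R4 − (8/3)·R1: [0, 37/3, -13, 32, 32/3, 49/3]
R5 ← R5 + (7/6)·R1: [0, -35/6, 15, -13/2, 5/6, -113/6]
R3 ← R3 + (1/72)·R2: [0, 0, -11, 421/36, -173/18, 605/36]
R4 ← R4 − (37/36)·R2: [0, 0, -13, 317/18, -52/9, 331/18]
R5 ← R5 + (35/72)·R2: [0, 0, 15, 11/36, 155/18, -713/36]
R4 ← R4 − (13/11)·R3: [0, 0, 0, 1501/396, 1105/198, -53/36]
R5 ← R5 + (15/11)·R3: [0, 0, 0, 1609/99, -445/99, 28/9]
R5 ← R5 − (6436/1501)·R4: [0, 0, 0, 0, -42665/1501, 14145/1501]
5 nonzero rows, so the 5 vectors span a space of dimension 5.
Since 5 = 5, the vectors are linearly independent.

yes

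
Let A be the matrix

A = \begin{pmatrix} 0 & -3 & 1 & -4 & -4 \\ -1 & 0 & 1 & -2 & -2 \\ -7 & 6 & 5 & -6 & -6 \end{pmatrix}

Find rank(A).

Row reduce to echelon form.
Swap R1 ↔ R2
R3 ← R3 − (7)·R1: [0, 6, -2, 8, 8]
R3 ← R3 + (2)·R2: [0, 0, 0, 0, 0]
Echelon form has 2 nonzero rows, so rank(A) = 2.

2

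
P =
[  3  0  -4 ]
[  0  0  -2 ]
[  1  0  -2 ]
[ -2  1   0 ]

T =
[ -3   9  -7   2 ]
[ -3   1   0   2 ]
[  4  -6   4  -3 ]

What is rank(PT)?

First compute PT:
[[-25,  51, -37,  18],
 [ -8,  12,  -8,   6],
 [-11,  21, -15,   8],
 [  3, -17,  14,  -2]]
Now row reduce the product.
R2 ← R2 − (8/25)·R1: [0, -108/25, 96/25, 6/25]
R3 ← R3 − (11/25)·R1: [0, -36/25, 32/25, 2/25]
R4 ← R4 + (3/25)·R1: [0, -272/25, 239/25, 4/25]
R3 ← R3 − (1/3)·R2: [0, 0, 0, 0]
R4 ← R4 − (68/27)·R2: [0, 0, -1/9, -4/9]
Swap R3 ↔ R4
3 nonzero rows, so rank(PT) = 3.

3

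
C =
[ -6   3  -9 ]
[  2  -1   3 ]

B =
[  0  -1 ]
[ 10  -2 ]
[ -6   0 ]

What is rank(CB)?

1

First compute CB:
[[ 84,   0],
 [-28,   0]]
Now row reduce the product.
R2 ← R2 + (1/3)·R1: [0, 0]
1 nonzero row, so rank(CB) = 1.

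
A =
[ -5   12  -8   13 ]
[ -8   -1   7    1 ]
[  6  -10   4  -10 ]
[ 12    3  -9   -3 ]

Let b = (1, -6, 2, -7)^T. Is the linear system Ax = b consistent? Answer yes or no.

no

Row reduce the augmented matrix [A | b].
R2 ← R2 − (8/5)·R1: [0, -101/5, 99/5, -99/5, -38/5]
R3 ← R3 + (6/5)·R1: [0, 22/5, -28/5, 28/5, 16/5]
R4 ← R4 + (12/5)·R1: [0, 159/5, -141/5, 141/5, -23/5]
R3 ← R3 + (22/101)·R2: [0, 0, -130/101, 130/101, 156/101]
R4 ← R4 + (159/101)·R2: [0, 0, 300/101, -300/101, -1673/101]
R4 ← R4 + (30/13)·R3: [0, 0, 0, 0, -13]
The echelon form has 4 nonzero rows; the last pivot sits in the augmented column, so rank(A) = 3 but rank([A|b]) = 4.
Since the ranks differ, the system is inconsistent.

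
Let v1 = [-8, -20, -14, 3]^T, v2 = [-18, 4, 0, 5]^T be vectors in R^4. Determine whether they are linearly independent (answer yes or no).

Form the matrix with these vectors as rows and row reduce.
R2 ← R2 − (9/4)·R1: [0, 49, 63/2, -7/4]
2 nonzero rows, so the 2 vectors span a space of dimension 2.
Since 2 = 2, the vectors are linearly independent.

yes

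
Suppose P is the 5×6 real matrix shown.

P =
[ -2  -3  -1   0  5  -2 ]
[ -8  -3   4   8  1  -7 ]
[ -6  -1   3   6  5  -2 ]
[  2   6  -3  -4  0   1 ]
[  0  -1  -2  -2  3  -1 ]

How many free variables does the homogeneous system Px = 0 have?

2

Row reduce to echelon form.
R2 ← R2 − (4)·R1: [0, 9, 8, 8, -19, 1]
R3 ← R3 − (3)·R1: [0, 8, 6, 6, -10, 4]
R4 ← R4 + R1: [0, 3, -4, -4, 5, -1]
R3 ← R3 − (8/9)·R2: [0, 0, -10/9, -10/9, 62/9, 28/9]
R4 ← R4 − (1/3)·R2: [0, 0, -20/3, -20/3, 34/3, -4/3]
R5 ← R5 + (1/9)·R2: [0, 0, -10/9, -10/9, 8/9, -8/9]
R4 ← R4 − (6)·R3: [0, 0, 0, 0, -30, -20]
R5 ← R5 − R3: [0, 0, 0, 0, -6, -4]
R5 ← R5 − (1/5)·R4: [0, 0, 0, 0, 0, 0]
4 nonzero rows, so rank(P) = 4.
P has 6 columns; by rank–nullity, nullity = 6 − 4 = 2.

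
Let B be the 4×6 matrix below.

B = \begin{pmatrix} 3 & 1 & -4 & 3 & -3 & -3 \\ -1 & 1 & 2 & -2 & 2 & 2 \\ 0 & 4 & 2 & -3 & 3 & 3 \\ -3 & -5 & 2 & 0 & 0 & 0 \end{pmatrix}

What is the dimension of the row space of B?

2

Row reduce to echelon form.
R2 ← R2 + (1/3)·R1: [0, 4/3, 2/3, -1, 1, 1]
R4 ← R4 + R1: [0, -4, -2, 3, -3, -3]
R3 ← R3 − (3)·R2: [0, 0, 0, 0, 0, 0]
R4 ← R4 + (3)·R2: [0, 0, 0, 0, 0, 0]
Echelon form has 2 nonzero rows, so rank(B) = 2.
The row space has dimension equal to the rank: 2.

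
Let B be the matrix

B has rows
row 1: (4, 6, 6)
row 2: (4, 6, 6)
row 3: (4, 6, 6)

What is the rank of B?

1

Row reduce to echelon form.
R2 ← R2 − R1: [0, 0, 0]
R3 ← R3 − R1: [0, 0, 0]
Echelon form has 1 nonzero row, so rank(B) = 1.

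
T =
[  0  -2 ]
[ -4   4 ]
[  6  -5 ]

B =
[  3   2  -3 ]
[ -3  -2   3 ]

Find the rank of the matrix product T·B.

First compute TB:
[[  6,   4,  -6],
 [-24, -16,  24],
 [ 33,  22, -33]]
Now row reduce the product.
R2 ← R2 + (4)·R1: [0, 0, 0]
R3 ← R3 − (11/2)·R1: [0, 0, 0]
1 nonzero row, so rank(TB) = 1.

1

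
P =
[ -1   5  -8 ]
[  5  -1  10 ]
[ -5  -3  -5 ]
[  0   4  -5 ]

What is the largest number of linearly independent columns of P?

Row reduce to echelon form.
R2 ← R2 + (5)·R1: [0, 24, -30]
R3 ← R3 − (5)·R1: [0, -28, 35]
R3 ← R3 + (7/6)·R2: [0, 0, 0]
R4 ← R4 − (1/6)·R2: [0, 0, 0]
Echelon form has 2 nonzero rows, so rank(P) = 2.
The rank gives the maximum number of linearly independent columns: 2.

2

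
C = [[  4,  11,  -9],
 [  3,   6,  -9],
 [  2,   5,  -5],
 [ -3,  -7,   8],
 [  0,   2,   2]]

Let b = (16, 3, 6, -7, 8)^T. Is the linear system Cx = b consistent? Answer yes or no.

yes

Row reduce the augmented matrix [C | b].
R2 ← R2 − (3/4)·R1: [0, -9/4, -9/4, -9]
R3 ← R3 − (1/2)·R1: [0, -1/2, -1/2, -2]
R4 ← R4 + (3/4)·R1: [0, 5/4, 5/4, 5]
R3 ← R3 − (2/9)·R2: [0, 0, 0, 0]
R4 ← R4 + (5/9)·R2: [0, 0, 0, 0]
R5 ← R5 + (8/9)·R2: [0, 0, 0, 0]
The echelon form has 2 nonzero rows, and every pivot lies in the first 3 columns, so rank(C) = rank([C|b]) = 2.
The system is consistent.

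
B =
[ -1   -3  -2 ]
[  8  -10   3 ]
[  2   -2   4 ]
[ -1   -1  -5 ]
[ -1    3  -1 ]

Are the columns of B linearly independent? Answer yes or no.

Row reduce B to echelon form.
R2 ← R2 + (8)·R1: [0, -34, -13]
R3 ← R3 + (2)·R1: [0, -8, 0]
R4 ← R4 − R1: [0, 2, -3]
R5 ← R5 − R1: [0, 6, 1]
R3 ← R3 − (4/17)·R2: [0, 0, 52/17]
R4 ← R4 + (1/17)·R2: [0, 0, -64/17]
R5 ← R5 + (3/17)·R2: [0, 0, -22/17]
R4 ← R4 + (16/13)·R3: [0, 0, 0]
R5 ← R5 + (11/26)·R3: [0, 0, 0]
3 pivots among 3 columns.
Every column is a pivot column, so the columns are linearly independent.

yes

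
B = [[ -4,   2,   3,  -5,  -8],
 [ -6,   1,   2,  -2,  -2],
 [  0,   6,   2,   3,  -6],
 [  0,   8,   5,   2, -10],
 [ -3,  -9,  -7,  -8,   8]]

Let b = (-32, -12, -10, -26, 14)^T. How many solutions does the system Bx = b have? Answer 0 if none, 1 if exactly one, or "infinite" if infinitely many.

1

Row reduce the augmented matrix [B | b].
R2 ← R2 − (3/2)·R1: [0, -2, -5/2, 11/2, 10, 36]
R5 ← R5 − (3/4)·R1: [0, -21/2, -37/4, -17/4, 14, 38]
R3 ← R3 + (3)·R2: [0, 0, -11/2, 39/2, 24, 98]
R4 ← R4 + (4)·R2: [0, 0, -5, 24, 30, 118]
R5 ← R5 − (21/4)·R2: [0, 0, 31/8, -265/8, -77/2, -151]
R4 ← R4 − (10/11)·R3: [0, 0, 0, 69/11, 90/11, 318/11]
R5 ← R5 + (31/44)·R3: [0, 0, 0, -853/44, -475/22, -1803/22]
R5 ← R5 + (853/276)·R4: [0, 0, 0, 0, 85/23, 170/23]
The echelon form has 5 nonzero rows, and every pivot lies in the first 5 columns, so rank(B) = rank([B|b]) = 5.
The system is consistent.
rank = 5 = number of unknowns, so the solution is unique.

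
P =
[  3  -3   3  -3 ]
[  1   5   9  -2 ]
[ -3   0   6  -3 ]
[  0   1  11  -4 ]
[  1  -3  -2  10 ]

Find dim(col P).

4

Row reduce to echelon form.
R2 ← R2 − (1/3)·R1: [0, 6, 8, -1]
R3 ← R3 + R1: [0, -3, 9, -6]
R5 ← R5 − (1/3)·R1: [0, -2, -3, 11]
R3 ← R3 + (1/2)·R2: [0, 0, 13, -13/2]
R4 ← R4 − (1/6)·R2: [0, 0, 29/3, -23/6]
R5 ← R5 + (1/3)·R2: [0, 0, -1/3, 32/3]
R4 ← R4 − (29/39)·R3: [0, 0, 0, 1]
R5 ← R5 + (1/39)·R3: [0, 0, 0, 21/2]
R5 ← R5 − (21/2)·R4: [0, 0, 0, 0]
Echelon form has 4 nonzero rows, so rank(P) = 4.
The column space has dimension equal to the rank: 4.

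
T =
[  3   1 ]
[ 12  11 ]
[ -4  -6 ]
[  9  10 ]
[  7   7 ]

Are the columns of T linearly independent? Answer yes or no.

Row reduce T to echelon form.
R2 ← R2 − (4)·R1: [0, 7]
R3 ← R3 + (4/3)·R1: [0, -14/3]
R4 ← R4 − (3)·R1: [0, 7]
R5 ← R5 − (7/3)·R1: [0, 14/3]
R3 ← R3 + (2/3)·R2: [0, 0]
R4 ← R4 − R2: [0, 0]
R5 ← R5 − (2/3)·R2: [0, 0]
2 pivots among 2 columns.
Every column is a pivot column, so the columns are linearly independent.

yes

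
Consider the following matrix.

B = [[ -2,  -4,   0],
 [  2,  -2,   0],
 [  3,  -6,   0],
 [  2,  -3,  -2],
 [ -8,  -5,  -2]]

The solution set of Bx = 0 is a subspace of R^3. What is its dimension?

0

Row reduce to echelon form.
R2 ← R2 + R1: [0, -6, 0]
R3 ← R3 + (3/2)·R1: [0, -12, 0]
R4 ← R4 + R1: [0, -7, -2]
R5 ← R5 − (4)·R1: [0, 11, -2]
R3 ← R3 − (2)·R2: [0, 0, 0]
R4 ← R4 − (7/6)·R2: [0, 0, -2]
R5 ← R5 + (11/6)·R2: [0, 0, -2]
Swap R3 ↔ R4
R5 ← R5 − R3: [0, 0, 0]
3 nonzero rows, so rank(B) = 3.
B has 3 columns; by rank–nullity, nullity = 3 − 3 = 0.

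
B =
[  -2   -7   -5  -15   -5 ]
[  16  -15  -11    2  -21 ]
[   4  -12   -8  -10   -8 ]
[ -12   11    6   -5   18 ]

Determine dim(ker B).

Row reduce to echelon form.
R2 ← R2 + (8)·R1: [0, -71, -51, -118, -61]
R3 ← R3 + (2)·R1: [0, -26, -18, -40, -18]
R4 ← R4 − (6)·R1: [0, 53, 36, 85, 48]
R3 ← R3 − (26/71)·R2: [0, 0, 48/71, 228/71, 308/71]
R4 ← R4 + (53/71)·R2: [0, 0, -147/71, -219/71, 175/71]
R4 ← R4 + (49/16)·R3: [0, 0, 0, 27/4, 63/4]
4 nonzero rows, so rank(B) = 4.
B has 5 columns; by rank–nullity, nullity = 5 − 4 = 1.

1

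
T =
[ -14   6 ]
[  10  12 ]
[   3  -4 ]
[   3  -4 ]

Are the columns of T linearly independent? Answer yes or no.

Row reduce T to echelon form.
R2 ← R2 + (5/7)·R1: [0, 114/7]
R3 ← R3 + (3/14)·R1: [0, -19/7]
R4 ← R4 + (3/14)·R1: [0, -19/7]
R3 ← R3 + (1/6)·R2: [0, 0]
R4 ← R4 + (1/6)·R2: [0, 0]
2 pivots among 2 columns.
Every column is a pivot column, so the columns are linearly independent.

yes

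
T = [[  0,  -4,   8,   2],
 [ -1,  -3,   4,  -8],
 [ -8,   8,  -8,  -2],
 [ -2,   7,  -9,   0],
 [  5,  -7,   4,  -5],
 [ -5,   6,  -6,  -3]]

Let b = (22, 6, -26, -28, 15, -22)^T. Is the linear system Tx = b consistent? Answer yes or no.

yes

Row reduce the augmented matrix [T | b].
Swap R1 ↔ R2
R3 ← R3 − (8)·R1: [0, 32, -40, 62, -74]
R4 ← R4 − (2)·R1: [0, 13, -17, 16, -40]
R5 ← R5 + (5)·R1: [0, -22, 24, -45, 45]
R6 ← R6 − (5)·R1: [0, 21, -26, 37, -52]
R3 ← R3 + (8)·R2: [0, 0, 24, 78, 102]
R4 ← R4 + (13/4)·R2: [0, 0, 9, 45/2, 63/2]
R5 ← R5 − (11/2)·R2: [0, 0, -20, -56, -76]
R6 ← R6 + (21/4)·R2: [0, 0, 16, 95/2, 127/2]
R4 ← R4 − (3/8)·R3: [0, 0, 0, -27/4, -27/4]
R5 ← R5 + (5/6)·R3: [0, 0, 0, 9, 9]
R6 ← R6 − (2/3)·R3: [0, 0, 0, -9/2, -9/2]
R5 ← R5 + (4/3)·R4: [0, 0, 0, 0, 0]
R6 ← R6 − (2/3)·R4: [0, 0, 0, 0, 0]
The echelon form has 4 nonzero rows, and every pivot lies in the first 4 columns, so rank(T) = rank([T|b]) = 4.
The system is consistent.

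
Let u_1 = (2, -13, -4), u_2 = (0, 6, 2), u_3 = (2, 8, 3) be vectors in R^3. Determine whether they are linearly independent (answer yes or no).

Form the matrix with these vectors as rows and row reduce.
R3 ← R3 − R1: [0, 21, 7]
R3 ← R3 − (7/2)·R2: [0, 0, 0]
2 nonzero rows, so the 3 vectors span a space of dimension 2.
Since 2 < 3, the vectors are linearly dependent.

no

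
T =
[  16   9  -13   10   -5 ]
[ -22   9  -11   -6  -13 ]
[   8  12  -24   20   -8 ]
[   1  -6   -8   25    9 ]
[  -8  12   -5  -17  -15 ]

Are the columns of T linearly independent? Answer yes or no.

Row reduce T to echelon form.
R2 ← R2 + (11/8)·R1: [0, 171/8, -231/8, 31/4, -159/8]
R3 ← R3 − (1/2)·R1: [0, 15/2, -35/2, 15, -11/2]
R4 ← R4 − (1/16)·R1: [0, -105/16, -115/16, 195/8, 149/16]
R5 ← R5 + (1/2)·R1: [0, 33/2, -23/2, -12, -35/2]
R3 ← R3 − (20/57)·R2: [0, 0, -140/19, 700/57, 28/19]
R4 ← R4 + (35/114)·R2: [0, 0, -305/19, 1525/57, 61/19]
R5 ← R5 − (44/57)·R2: [0, 0, 205/19, -1025/57, -41/19]
R4 ← R4 − (61/28)·R3: [0, 0, 0, 0, 0]
R5 ← R5 + (41/28)·R3: [0, 0, 0, 0, 0]
3 pivots among 5 columns.
Only 3 < 5 pivot columns, so the columns are linearly dependent.

no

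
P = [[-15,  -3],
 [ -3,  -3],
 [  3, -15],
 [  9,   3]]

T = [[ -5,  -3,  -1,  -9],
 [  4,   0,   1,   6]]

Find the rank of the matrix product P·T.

First compute PT:
[[ 63,  45,  12, 117],
 [  3,   9,   0,   9],
 [-75,  -9, -18, -117],
 [-33, -27,  -6, -63]]
Now row reduce the product.
R2 ← R2 − (1/21)·R1: [0, 48/7, -4/7, 24/7]
R3 ← R3 + (25/21)·R1: [0, 312/7, -26/7, 156/7]
R4 ← R4 + (11/21)·R1: [0, -24/7, 2/7, -12/7]
R3 ← R3 − (13/2)·R2: [0, 0, 0, 0]
R4 ← R4 + (1/2)·R2: [0, 0, 0, 0]
2 nonzero rows, so rank(PT) = 2.

2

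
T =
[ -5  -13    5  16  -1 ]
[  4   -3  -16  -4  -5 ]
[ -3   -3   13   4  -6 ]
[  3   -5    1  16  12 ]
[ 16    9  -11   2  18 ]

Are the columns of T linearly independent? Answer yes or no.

yes

Row reduce T to echelon form.
R2 ← R2 + (4/5)·R1: [0, -67/5, -12, 44/5, -29/5]
R3 ← R3 − (3/5)·R1: [0, 24/5, 10, -28/5, -27/5]
R4 ← R4 + (3/5)·R1: [0, -64/5, 4, 128/5, 57/5]
R5 ← R5 + (16/5)·R1: [0, -163/5, 5, 266/5, 74/5]
R3 ← R3 + (24/67)·R2: [0, 0, 382/67, -164/67, -501/67]
R4 ← R4 − (64/67)·R2: [0, 0, 1036/67, 1152/67, 1135/67]
R5 ← R5 − (163/67)·R2: [0, 0, 2291/67, 2130/67, 1937/67]
R4 ← R4 − (518/191)·R3: [0, 0, 0, 4552/191, 7109/191]
R5 ← R5 − (2291/382)·R3: [0, 0, 0, 8876/191, 28175/382]
R5 ← R5 − (2219/1138)·R4: [0, 0, 0, 0, 672/569]
5 pivots among 5 columns.
Every column is a pivot column, so the columns are linearly independent.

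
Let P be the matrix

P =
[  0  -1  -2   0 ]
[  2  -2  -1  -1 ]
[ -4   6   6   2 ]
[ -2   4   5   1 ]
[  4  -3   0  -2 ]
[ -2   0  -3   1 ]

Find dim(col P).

2

Row reduce to echelon form.
Swap R1 ↔ R2
R3 ← R3 + (2)·R1: [0, 2, 4, 0]
R4 ← R4 + R1: [0, 2, 4, 0]
R5 ← R5 − (2)·R1: [0, 1, 2, 0]
R6 ← R6 + R1: [0, -2, -4, 0]
R3 ← R3 + (2)·R2: [0, 0, 0, 0]
R4 ← R4 + (2)·R2: [0, 0, 0, 0]
R5 ← R5 + R2: [0, 0, 0, 0]
R6 ← R6 − (2)·R2: [0, 0, 0, 0]
Echelon form has 2 nonzero rows, so rank(P) = 2.
The column space has dimension equal to the rank: 2.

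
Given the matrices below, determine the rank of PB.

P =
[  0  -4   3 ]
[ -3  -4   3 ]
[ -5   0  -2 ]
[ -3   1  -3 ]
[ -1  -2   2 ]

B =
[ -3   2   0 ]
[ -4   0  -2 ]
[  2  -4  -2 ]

First compute PB:
[[ 22, -12,   2],
 [ 31, -18,   2],
 [ 11,  -2,   4],
 [ -1,   6,   4],
 [ 15, -10,   0]]
Now row reduce the product.
R2 ← R2 − (31/22)·R1: [0, -12/11, -9/11]
R3 ← R3 − (1/2)·R1: [0, 4, 3]
R4 ← R4 + (1/22)·R1: [0, 60/11, 45/11]
R5 ← R5 − (15/22)·R1: [0, -20/11, -15/11]
R3 ← R3 + (11/3)·R2: [0, 0, 0]
R4 ← R4 + (5)·R2: [0, 0, 0]
R5 ← R5 − (5/3)·R2: [0, 0, 0]
2 nonzero rows, so rank(PB) = 2.

2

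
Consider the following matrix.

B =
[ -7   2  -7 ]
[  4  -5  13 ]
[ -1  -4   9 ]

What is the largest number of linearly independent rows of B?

2

Row reduce to echelon form.
R2 ← R2 + (4/7)·R1: [0, -27/7, 9]
R3 ← R3 − (1/7)·R1: [0, -30/7, 10]
R3 ← R3 − (10/9)·R2: [0, 0, 0]
Echelon form has 2 nonzero rows, so rank(B) = 2.
The rank gives the maximum number of linearly independent rows: 2.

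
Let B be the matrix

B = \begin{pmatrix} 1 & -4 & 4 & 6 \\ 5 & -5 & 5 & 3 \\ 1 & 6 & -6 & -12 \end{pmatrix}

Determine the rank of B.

Row reduce to echelon form.
R2 ← R2 − (5)·R1: [0, 15, -15, -27]
R3 ← R3 − R1: [0, 10, -10, -18]
R3 ← R3 − (2/3)·R2: [0, 0, 0, 0]
Echelon form has 2 nonzero rows, so rank(B) = 2.

2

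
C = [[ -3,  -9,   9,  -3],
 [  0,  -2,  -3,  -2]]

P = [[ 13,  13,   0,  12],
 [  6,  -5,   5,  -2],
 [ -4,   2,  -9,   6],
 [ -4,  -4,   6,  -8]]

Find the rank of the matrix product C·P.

2

First compute CP:
[[-117,  36, -144,  60],
 [  8,  12,   5,   2]]
Now row reduce the product.
R2 ← R2 + (8/117)·R1: [0, 188/13, -63/13, 238/39]
2 nonzero rows, so rank(CP) = 2.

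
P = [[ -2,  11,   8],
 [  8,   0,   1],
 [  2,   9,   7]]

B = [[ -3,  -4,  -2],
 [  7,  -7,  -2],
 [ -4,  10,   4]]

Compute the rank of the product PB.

2

First compute PB:
[[ 51,  11,  14],
 [-28, -22, -12],
 [ 29,  -1,   6]]
Now row reduce the product.
R2 ← R2 + (28/51)·R1: [0, -814/51, -220/51]
R3 ← R3 − (29/51)·R1: [0, -370/51, -100/51]
R3 ← R3 − (5/11)·R2: [0, 0, 0]
2 nonzero rows, so rank(PB) = 2.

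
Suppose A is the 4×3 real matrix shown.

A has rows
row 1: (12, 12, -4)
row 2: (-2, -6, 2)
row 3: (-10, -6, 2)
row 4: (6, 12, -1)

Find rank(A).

Row reduce to echelon form.
R2 ← R2 + (1/6)·R1: [0, -4, 4/3]
R3 ← R3 + (5/6)·R1: [0, 4, -4/3]
R4 ← R4 − (1/2)·R1: [0, 6, 1]
R3 ← R3 + R2: [0, 0, 0]
R4 ← R4 + (3/2)·R2: [0, 0, 3]
Swap R3 ↔ R4
Echelon form has 3 nonzero rows, so rank(A) = 3.

3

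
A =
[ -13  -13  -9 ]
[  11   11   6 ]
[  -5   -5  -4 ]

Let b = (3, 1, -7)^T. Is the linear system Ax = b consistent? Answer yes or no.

no

Row reduce the augmented matrix [A | b].
R2 ← R2 + (11/13)·R1: [0, 0, -21/13, 46/13]
R3 ← R3 − (5/13)·R1: [0, 0, -7/13, -106/13]
R3 ← R3 − (1/3)·R2: [0, 0, 0, -28/3]
The echelon form has 3 nonzero rows; the last pivot sits in the augmented column, so rank(A) = 2 but rank([A|b]) = 3.
Since the ranks differ, the system is inconsistent.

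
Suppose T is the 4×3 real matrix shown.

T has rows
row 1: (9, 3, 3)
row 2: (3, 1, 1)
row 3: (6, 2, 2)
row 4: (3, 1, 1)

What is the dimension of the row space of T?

1

Row reduce to echelon form.
R2 ← R2 − (1/3)·R1: [0, 0, 0]
R3 ← R3 − (2/3)·R1: [0, 0, 0]
R4 ← R4 − (1/3)·R1: [0, 0, 0]
Echelon form has 1 nonzero row, so rank(T) = 1.
The row space has dimension equal to the rank: 1.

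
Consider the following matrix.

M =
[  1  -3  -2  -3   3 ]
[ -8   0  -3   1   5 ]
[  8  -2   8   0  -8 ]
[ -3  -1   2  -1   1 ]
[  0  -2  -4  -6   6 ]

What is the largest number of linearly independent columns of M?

4

Row reduce to echelon form.
R2 ← R2 + (8)·R1: [0, -24, -19, -23, 29]
R3 ← R3 − (8)·R1: [0, 22, 24, 24, -32]
R4 ← R4 + (3)·R1: [0, -10, -4, -10, 10]
R3 ← R3 + (11/12)·R2: [0, 0, 79/12, 35/12, -65/12]
R4 ← R4 − (5/12)·R2: [0, 0, 47/12, -5/12, -25/12]
R5 ← R5 − (1/12)·R2: [0, 0, -29/12, -49/12, 43/12]
R4 ← R4 − (47/79)·R3: [0, 0, 0, -170/79, 90/79]
R5 ← R5 + (29/79)·R3: [0, 0, 0, -238/79, 126/79]
R5 ← R5 − (7/5)·R4: [0, 0, 0, 0, 0]
Echelon form has 4 nonzero rows, so rank(M) = 4.
The rank gives the maximum number of linearly independent columns: 4.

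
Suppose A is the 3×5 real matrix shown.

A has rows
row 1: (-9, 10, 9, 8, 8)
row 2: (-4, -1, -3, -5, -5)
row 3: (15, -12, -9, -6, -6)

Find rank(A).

Row reduce to echelon form.
R2 ← R2 − (4/9)·R1: [0, -49/9, -7, -77/9, -77/9]
R3 ← R3 + (5/3)·R1: [0, 14/3, 6, 22/3, 22/3]
R3 ← R3 + (6/7)·R2: [0, 0, 0, 0, 0]
Echelon form has 2 nonzero rows, so rank(A) = 2.

2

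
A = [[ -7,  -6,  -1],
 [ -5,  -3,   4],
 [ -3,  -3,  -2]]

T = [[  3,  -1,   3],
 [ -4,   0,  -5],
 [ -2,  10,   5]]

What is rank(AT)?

2

First compute AT:
[[  5,  -3,   4],
 [-11,  45,  20],
 [  7, -17,  -4]]
Now row reduce the product.
R2 ← R2 + (11/5)·R1: [0, 192/5, 144/5]
R3 ← R3 − (7/5)·R1: [0, -64/5, -48/5]
R3 ← R3 + (1/3)·R2: [0, 0, 0]
2 nonzero rows, so rank(AT) = 2.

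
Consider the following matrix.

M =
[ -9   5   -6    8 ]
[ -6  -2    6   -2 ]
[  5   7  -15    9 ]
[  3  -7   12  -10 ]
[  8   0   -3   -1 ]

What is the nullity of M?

Row reduce to echelon form.
R2 ← R2 − (2/3)·R1: [0, -16/3, 10, -22/3]
R3 ← R3 + (5/9)·R1: [0, 88/9, -55/3, 121/9]
R4 ← R4 + (1/3)·R1: [0, -16/3, 10, -22/3]
R5 ← R5 + (8/9)·R1: [0, 40/9, -25/3, 55/9]
R3 ← R3 + (11/6)·R2: [0, 0, 0, 0]
R4 ← R4 − R2: [0, 0, 0, 0]
R5 ← R5 + (5/6)·R2: [0, 0, 0, 0]
2 nonzero rows, so rank(M) = 2.
M has 4 columns; by rank–nullity, nullity = 4 − 2 = 2.

2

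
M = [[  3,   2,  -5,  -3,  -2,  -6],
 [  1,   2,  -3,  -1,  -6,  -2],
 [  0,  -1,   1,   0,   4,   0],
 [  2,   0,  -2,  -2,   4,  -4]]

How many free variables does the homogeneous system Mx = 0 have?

Row reduce to echelon form.
R2 ← R2 − (1/3)·R1: [0, 4/3, -4/3, 0, -16/3, 0]
R4 ← R4 − (2/3)·R1: [0, -4/3, 4/3, 0, 16/3, 0]
R3 ← R3 + (3/4)·R2: [0, 0, 0, 0, 0, 0]
R4 ← R4 + R2: [0, 0, 0, 0, 0, 0]
2 nonzero rows, so rank(M) = 2.
M has 6 columns; by rank–nullity, nullity = 6 − 2 = 4.

4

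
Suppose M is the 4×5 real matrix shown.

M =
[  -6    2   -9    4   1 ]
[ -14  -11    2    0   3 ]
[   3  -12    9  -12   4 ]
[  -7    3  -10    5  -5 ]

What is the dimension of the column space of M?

4

Row reduce to echelon form.
R2 ← R2 − (7/3)·R1: [0, -47/3, 23, -28/3, 2/3]
R3 ← R3 + (1/2)·R1: [0, -11, 9/2, -10, 9/2]
R4 ← R4 − (7/6)·R1: [0, 2/3, 1/2, 1/3, -37/6]
R3 ← R3 − (33/47)·R2: [0, 0, -1095/94, -162/47, 379/94]
R4 ← R4 + (2/47)·R2: [0, 0, 139/94, -3/47, -577/94]
R4 ← R4 + (139/1095)·R3: [0, 0, 0, -183/365, -6161/1095]
Echelon form has 4 nonzero rows, so rank(M) = 4.
The column space has dimension equal to the rank: 4.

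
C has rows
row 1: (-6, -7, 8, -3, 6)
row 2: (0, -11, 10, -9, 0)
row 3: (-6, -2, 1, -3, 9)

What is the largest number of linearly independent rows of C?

Row reduce to echelon form.
R3 ← R3 − R1: [0, 5, -7, 0, 3]
R3 ← R3 + (5/11)·R2: [0, 0, -27/11, -45/11, 3]
Echelon form has 3 nonzero rows, so rank(C) = 3.
The rank gives the maximum number of linearly independent rows: 3.

3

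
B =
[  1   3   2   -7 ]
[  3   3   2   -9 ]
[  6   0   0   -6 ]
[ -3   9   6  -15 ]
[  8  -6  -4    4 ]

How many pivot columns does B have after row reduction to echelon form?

2

Row reduce to echelon form.
R2 ← R2 − (3)·R1: [0, -6, -4, 12]
R3 ← R3 − (6)·R1: [0, -18, -12, 36]
R4 ← R4 + (3)·R1: [0, 18, 12, -36]
R5 ← R5 − (8)·R1: [0, -30, -20, 60]
R3 ← R3 − (3)·R2: [0, 0, 0, 0]
R4 ← R4 + (3)·R2: [0, 0, 0, 0]
R5 ← R5 − (5)·R2: [0, 0, 0, 0]
Echelon form has 2 nonzero rows, so rank(B) = 2.
Each nonzero row contributes one pivot column: 2 pivot columns.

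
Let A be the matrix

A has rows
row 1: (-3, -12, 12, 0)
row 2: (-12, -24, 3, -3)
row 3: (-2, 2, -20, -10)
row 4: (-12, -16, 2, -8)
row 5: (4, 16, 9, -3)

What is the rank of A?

4

Row reduce to echelon form.
R2 ← R2 − (4)·R1: [0, 24, -45, -3]
R3 ← R3 − (2/3)·R1: [0, 10, -28, -10]
R4 ← R4 − (4)·R1: [0, 32, -46, -8]
R5 ← R5 + (4/3)·R1: [0, 0, 25, -3]
R3 ← R3 − (5/12)·R2: [0, 0, -37/4, -35/4]
R4 ← R4 − (4/3)·R2: [0, 0, 14, -4]
R4 ← R4 + (56/37)·R3: [0, 0, 0, -638/37]
R5 ← R5 + (100/37)·R3: [0, 0, 0, -986/37]
R5 ← R5 − (17/11)·R4: [0, 0, 0, 0]
Echelon form has 4 nonzero rows, so rank(A) = 4.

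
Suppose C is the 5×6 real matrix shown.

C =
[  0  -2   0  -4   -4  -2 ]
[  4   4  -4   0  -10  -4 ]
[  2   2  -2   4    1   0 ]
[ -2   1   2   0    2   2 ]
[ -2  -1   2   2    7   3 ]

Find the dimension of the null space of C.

3

Row reduce to echelon form.
Swap R1 ↔ R2
R3 ← R3 − (1/2)·R1: [0, 0, 0, 4, 6, 2]
R4 ← R4 + (1/2)·R1: [0, 3, 0, 0, -3, 0]
R5 ← R5 + (1/2)·R1: [0, 1, 0, 2, 2, 1]
R4 ← R4 + (3/2)·R2: [0, 0, 0, -6, -9, -3]
R5 ← R5 + (1/2)·R2: [0, 0, 0, 0, 0, 0]
R4 ← R4 + (3/2)·R3: [0, 0, 0, 0, 0, 0]
3 nonzero rows, so rank(C) = 3.
C has 6 columns; by rank–nullity, nullity = 6 − 3 = 3.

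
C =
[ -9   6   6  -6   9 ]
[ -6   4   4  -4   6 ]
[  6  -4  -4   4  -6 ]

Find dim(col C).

1

Row reduce to echelon form.
R2 ← R2 − (2/3)·R1: [0, 0, 0, 0, 0]
R3 ← R3 + (2/3)·R1: [0, 0, 0, 0, 0]
Echelon form has 1 nonzero row, so rank(C) = 1.
The column space has dimension equal to the rank: 1.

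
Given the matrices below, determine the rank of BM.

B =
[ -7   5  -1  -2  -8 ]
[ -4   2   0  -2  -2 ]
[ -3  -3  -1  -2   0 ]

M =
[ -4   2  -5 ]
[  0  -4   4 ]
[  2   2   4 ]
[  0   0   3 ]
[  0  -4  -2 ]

First compute BM:
[[ 26,  -4,  61],
 [ 16,  -8,  26],
 [ 10,   4,  -7]]
Now row reduce the product.
R2 ← R2 − (8/13)·R1: [0, -72/13, -150/13]
R3 ← R3 − (5/13)·R1: [0, 72/13, -396/13]
R3 ← R3 + R2: [0, 0, -42]
3 nonzero rows, so rank(BM) = 3.

3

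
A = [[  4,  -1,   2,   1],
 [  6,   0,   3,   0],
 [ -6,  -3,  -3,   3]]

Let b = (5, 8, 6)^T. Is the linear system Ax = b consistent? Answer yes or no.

no

Row reduce the augmented matrix [A | b].
R2 ← R2 − (3/2)·R1: [0, 3/2, 0, -3/2, 1/2]
R3 ← R3 + (3/2)·R1: [0, -9/2, 0, 9/2, 27/2]
R3 ← R3 + (3)·R2: [0, 0, 0, 0, 15]
The echelon form has 3 nonzero rows; the last pivot sits in the augmented column, so rank(A) = 2 but rank([A|b]) = 3.
Since the ranks differ, the system is inconsistent.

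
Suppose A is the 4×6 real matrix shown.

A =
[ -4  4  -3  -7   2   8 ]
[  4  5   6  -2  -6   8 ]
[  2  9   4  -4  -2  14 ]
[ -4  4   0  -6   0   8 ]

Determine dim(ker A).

2

Row reduce to echelon form.
R2 ← R2 + R1: [0, 9, 3, -9, -4, 16]
R3 ← R3 + (1/2)·R1: [0, 11, 5/2, -15/2, -1, 18]
R4 ← R4 − R1: [0, 0, 3, 1, -2, 0]
R3 ← R3 − (11/9)·R2: [0, 0, -7/6, 7/2, 35/9, -14/9]
R4 ← R4 + (18/7)·R3: [0, 0, 0, 10, 8, -4]
4 nonzero rows, so rank(A) = 4.
A has 6 columns; by rank–nullity, nullity = 6 − 4 = 2.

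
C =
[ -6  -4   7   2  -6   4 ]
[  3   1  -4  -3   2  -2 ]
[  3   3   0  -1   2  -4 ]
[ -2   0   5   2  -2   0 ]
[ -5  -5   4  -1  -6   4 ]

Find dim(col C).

Row reduce to echelon form.
R2 ← R2 + (1/2)·R1: [0, -1, -1/2, -2, -1, 0]
R3 ← R3 + (1/2)·R1: [0, 1, 7/2, 0, -1, -2]
R4 ← R4 − (1/3)·R1: [0, 4/3, 8/3, 4/3, 0, -4/3]
R5 ← R5 − (5/6)·R1: [0, -5/3, -11/6, -8/3, -1, 2/3]
R3 ← R3 + R2: [0, 0, 3, -2, -2, -2]
R4 ← R4 + (4/3)·R2: [0, 0, 2, -4/3, -4/3, -4/3]
R5 ← R5 − (5/3)·R2: [0, 0, -1, 2/3, 2/3, 2/3]
R4 ← R4 − (2/3)·R3: [0, 0, 0, 0, 0, 0]
R5 ← R5 + (1/3)·R3: [0, 0, 0, 0, 0, 0]
Echelon form has 3 nonzero rows, so rank(C) = 3.
The column space has dimension equal to the rank: 3.

3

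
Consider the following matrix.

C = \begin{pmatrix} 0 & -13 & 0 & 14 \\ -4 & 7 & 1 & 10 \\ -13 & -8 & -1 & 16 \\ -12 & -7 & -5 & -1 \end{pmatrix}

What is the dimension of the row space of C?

4

Row reduce to echelon form.
Swap R1 ↔ R2
R3 ← R3 − (13/4)·R1: [0, -123/4, -17/4, -33/2]
R4 ← R4 − (3)·R1: [0, -28, -8, -31]
R3 ← R3 − (123/52)·R2: [0, 0, -17/4, -645/13]
R4 ← R4 − (28/13)·R2: [0, 0, -8, -795/13]
R4 ← R4 − (32/17)·R3: [0, 0, 0, 7125/221]
Echelon form has 4 nonzero rows, so rank(C) = 4.
The row space has dimension equal to the rank: 4.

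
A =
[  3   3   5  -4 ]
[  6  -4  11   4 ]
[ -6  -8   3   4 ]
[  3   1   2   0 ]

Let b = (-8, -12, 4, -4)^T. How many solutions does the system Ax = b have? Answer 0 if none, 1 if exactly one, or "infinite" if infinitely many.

infinite

Row reduce the augmented matrix [A | b].
R2 ← R2 − (2)·R1: [0, -10, 1, 12, 4]
R3 ← R3 + (2)·R1: [0, -2, 13, -4, -12]
R4 ← R4 − R1: [0, -2, -3, 4, 4]
R3 ← R3 − (1/5)·R2: [0, 0, 64/5, -32/5, -64/5]
R4 ← R4 − (1/5)·R2: [0, 0, -16/5, 8/5, 16/5]
R4 ← R4 + (1/4)·R3: [0, 0, 0, 0, 0]
The echelon form has 3 nonzero rows, and every pivot lies in the first 4 columns, so rank(A) = rank([A|b]) = 3.
The system is consistent.
rank = 3 < 4 unknowns, so there are infinitely many solutions.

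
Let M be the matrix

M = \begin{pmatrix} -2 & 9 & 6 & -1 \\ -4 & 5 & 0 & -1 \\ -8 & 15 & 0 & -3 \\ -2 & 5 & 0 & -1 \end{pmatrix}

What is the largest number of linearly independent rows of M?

3

Row reduce to echelon form.
R2 ← R2 − (2)·R1: [0, -13, -12, 1]
R3 ← R3 − (4)·R1: [0, -21, -24, 1]
R4 ← R4 − R1: [0, -4, -6, 0]
R3 ← R3 − (21/13)·R2: [0, 0, -60/13, -8/13]
R4 ← R4 − (4/13)·R2: [0, 0, -30/13, -4/13]
R4 ← R4 − (1/2)·R3: [0, 0, 0, 0]
Echelon form has 3 nonzero rows, so rank(M) = 3.
The rank gives the maximum number of linearly independent rows: 3.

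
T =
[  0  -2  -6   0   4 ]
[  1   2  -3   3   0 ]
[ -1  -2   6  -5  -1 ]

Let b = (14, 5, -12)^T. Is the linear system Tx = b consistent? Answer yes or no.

yes

Row reduce the augmented matrix [T | b].
Swap R1 ↔ R2
R3 ← R3 + R1: [0, 0, 3, -2, -1, -7]
The echelon form has 3 nonzero rows, and every pivot lies in the first 5 columns, so rank(T) = rank([T|b]) = 3.
The system is consistent.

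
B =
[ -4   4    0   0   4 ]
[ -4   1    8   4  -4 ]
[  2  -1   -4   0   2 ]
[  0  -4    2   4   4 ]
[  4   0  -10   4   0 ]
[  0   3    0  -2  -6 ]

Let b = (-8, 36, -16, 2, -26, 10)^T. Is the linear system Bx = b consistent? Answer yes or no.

Row reduce the augmented matrix [B | b].
R2 ← R2 − R1: [0, -3, 8, 4, -8, 44]
R3 ← R3 + (1/2)·R1: [0, 1, -4, 0, 4, -20]
R5 ← R5 + R1: [0, 4, -10, 4, 4, -34]
R3 ← R3 + (1/3)·R2: [0, 0, -4/3, 4/3, 4/3, -16/3]
R4 ← R4 − (4/3)·R2: [0, 0, -26/3, -4/3, 44/3, -170/3]
R5 ← R5 + (4/3)·R2: [0, 0, 2/3, 28/3, -20/3, 74/3]
R6 ← R6 + R2: [0, 0, 8, 2, -14, 54]
R4 ← R4 − (13/2)·R3: [0, 0, 0, -10, 6, -22]
R5 ← R5 + (1/2)·R3: [0, 0, 0, 10, -6, 22]
R6 ← R6 + (6)·R3: [0, 0, 0, 10, -6, 22]
R5 ← R5 + R4: [0, 0, 0, 0, 0, 0]
R6 ← R6 + R4: [0, 0, 0, 0, 0, 0]
The echelon form has 4 nonzero rows, and every pivot lies in the first 5 columns, so rank(B) = rank([B|b]) = 4.
The system is consistent.

yes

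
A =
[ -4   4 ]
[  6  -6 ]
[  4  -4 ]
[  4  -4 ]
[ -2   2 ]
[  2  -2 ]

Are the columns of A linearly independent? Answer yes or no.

Row reduce A to echelon form.
R2 ← R2 + (3/2)·R1: [0, 0]
R3 ← R3 + R1: [0, 0]
R4 ← R4 + R1: [0, 0]
R5 ← R5 − (1/2)·R1: [0, 0]
R6 ← R6 + (1/2)·R1: [0, 0]
1 pivot among 2 columns.
Only 1 < 2 pivot columns, so the columns are linearly dependent.

no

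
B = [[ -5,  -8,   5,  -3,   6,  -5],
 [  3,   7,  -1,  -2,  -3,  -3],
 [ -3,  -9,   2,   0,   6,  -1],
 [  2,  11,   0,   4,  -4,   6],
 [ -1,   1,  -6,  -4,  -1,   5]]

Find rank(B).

Row reduce to echelon form.
R2 ← R2 + (3/5)·R1: [0, 11/5, 2, -19/5, 3/5, -6]
R3 ← R3 − (3/5)·R1: [0, -21/5, -1, 9/5, 12/5, 2]
R4 ← R4 + (2/5)·R1: [0, 39/5, 2, 14/5, -8/5, 4]
R5 ← R5 − (1/5)·R1: [0, 13/5, -7, -17/5, -11/5, 6]
R3 ← R3 + (21/11)·R2: [0, 0, 31/11, -60/11, 39/11, -104/11]
R4 ← R4 − (39/11)·R2: [0, 0, -56/11, 179/11, -41/11, 278/11]
R5 ← R5 − (13/11)·R2: [0, 0, -103/11, 12/11, -32/11, 144/11]
R4 ← R4 + (56/31)·R3: [0, 0, 0, 199/31, 83/31, 254/31]
R5 ← R5 + (103/31)·R3: [0, 0, 0, -528/31, 275/31, -568/31]
R5 ← R5 + (528/199)·R4: [0, 0, 0, 0, 3179/199, 680/199]
Echelon form has 5 nonzero rows, so rank(B) = 5.

5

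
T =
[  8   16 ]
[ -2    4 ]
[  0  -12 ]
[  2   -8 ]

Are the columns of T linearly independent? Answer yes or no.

yes

Row reduce T to echelon form.
R2 ← R2 + (1/4)·R1: [0, 8]
R4 ← R4 − (1/4)·R1: [0, -12]
R3 ← R3 + (3/2)·R2: [0, 0]
R4 ← R4 + (3/2)·R2: [0, 0]
2 pivots among 2 columns.
Every column is a pivot column, so the columns are linearly independent.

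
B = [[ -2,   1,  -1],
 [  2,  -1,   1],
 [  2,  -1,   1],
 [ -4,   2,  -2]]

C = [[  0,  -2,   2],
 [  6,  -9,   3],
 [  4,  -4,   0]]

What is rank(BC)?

1

First compute BC:
[[  2,  -1,  -1],
 [ -2,   1,   1],
 [ -2,   1,   1],
 [  4,  -2,  -2]]
Now row reduce the product.
R2 ← R2 + R1: [0, 0, 0]
R3 ← R3 + R1: [0, 0, 0]
R4 ← R4 − (2)·R1: [0, 0, 0]
1 nonzero row, so rank(BC) = 1.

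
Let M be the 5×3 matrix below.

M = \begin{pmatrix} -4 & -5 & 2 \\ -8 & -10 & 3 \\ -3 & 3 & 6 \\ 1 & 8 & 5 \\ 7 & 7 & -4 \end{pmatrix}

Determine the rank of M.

Row reduce to echelon form.
R2 ← R2 − (2)·R1: [0, 0, -1]
R3 ← R3 − (3/4)·R1: [0, 27/4, 9/2]
R4 ← R4 + (1/4)·R1: [0, 27/4, 11/2]
R5 ← R5 + (7/4)·R1: [0, -7/4, -1/2]
Swap R2 ↔ R3
R4 ← R4 − R2: [0, 0, 1]
R5 ← R5 + (7/27)·R2: [0, 0, 2/3]
R4 ← R4 + R3: [0, 0, 0]
R5 ← R5 + (2/3)·R3: [0, 0, 0]
Echelon form has 3 nonzero rows, so rank(M) = 3.

3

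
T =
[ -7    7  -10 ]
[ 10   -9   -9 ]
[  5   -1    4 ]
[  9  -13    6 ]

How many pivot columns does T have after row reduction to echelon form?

3

Row reduce to echelon form.
R2 ← R2 + (10/7)·R1: [0, 1, -163/7]
R3 ← R3 + (5/7)·R1: [0, 4, -22/7]
R4 ← R4 + (9/7)·R1: [0, -4, -48/7]
R3 ← R3 − (4)·R2: [0, 0, 90]
R4 ← R4 + (4)·R2: [0, 0, -100]
R4 ← R4 + (10/9)·R3: [0, 0, 0]
Echelon form has 3 nonzero rows, so rank(T) = 3.
Each nonzero row contributes one pivot column: 3 pivot columns.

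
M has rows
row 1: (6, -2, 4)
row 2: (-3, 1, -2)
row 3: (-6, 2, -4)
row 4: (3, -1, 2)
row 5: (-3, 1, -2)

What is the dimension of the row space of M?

Row reduce to echelon form.
R2 ← R2 + (1/2)·R1: [0, 0, 0]
R3 ← R3 + R1: [0, 0, 0]
R4 ← R4 − (1/2)·R1: [0, 0, 0]
R5 ← R5 + (1/2)·R1: [0, 0, 0]
Echelon form has 1 nonzero row, so rank(M) = 1.
The row space has dimension equal to the rank: 1.

1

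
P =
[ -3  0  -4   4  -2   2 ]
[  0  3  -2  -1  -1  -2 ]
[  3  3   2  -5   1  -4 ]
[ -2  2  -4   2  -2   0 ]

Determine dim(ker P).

Row reduce to echelon form.
R3 ← R3 + R1: [0, 3, -2, -1, -1, -2]
R4 ← R4 − (2/3)·R1: [0, 2, -4/3, -2/3, -2/3, -4/3]
R3 ← R3 − R2: [0, 0, 0, 0, 0, 0]
R4 ← R4 − (2/3)·R2: [0, 0, 0, 0, 0, 0]
2 nonzero rows, so rank(P) = 2.
P has 6 columns; by rank–nullity, nullity = 6 − 2 = 4.

4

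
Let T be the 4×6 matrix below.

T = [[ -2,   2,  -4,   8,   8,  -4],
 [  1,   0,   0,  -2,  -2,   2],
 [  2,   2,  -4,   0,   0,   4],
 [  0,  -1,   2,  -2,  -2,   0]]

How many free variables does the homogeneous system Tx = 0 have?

4

Row reduce to echelon form.
R2 ← R2 + (1/2)·R1: [0, 1, -2, 2, 2, 0]
R3 ← R3 + R1: [0, 4, -8, 8, 8, 0]
R3 ← R3 − (4)·R2: [0, 0, 0, 0, 0, 0]
R4 ← R4 + R2: [0, 0, 0, 0, 0, 0]
2 nonzero rows, so rank(T) = 2.
T has 6 columns; by rank–nullity, nullity = 6 − 2 = 4.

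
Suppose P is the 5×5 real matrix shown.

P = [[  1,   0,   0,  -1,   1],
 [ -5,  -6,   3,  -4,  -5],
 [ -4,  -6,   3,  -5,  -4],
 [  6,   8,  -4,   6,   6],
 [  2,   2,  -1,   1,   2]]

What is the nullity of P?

Row reduce to echelon form.
R2 ← R2 + (5)·R1: [0, -6, 3, -9, 0]
R3 ← R3 + (4)·R1: [0, -6, 3, -9, 0]
R4 ← R4 − (6)·R1: [0, 8, -4, 12, 0]
R5 ← R5 − (2)·R1: [0, 2, -1, 3, 0]
R3 ← R3 − R2: [0, 0, 0, 0, 0]
R4 ← R4 + (4/3)·R2: [0, 0, 0, 0, 0]
R5 ← R5 + (1/3)·R2: [0, 0, 0, 0, 0]
2 nonzero rows, so rank(P) = 2.
P has 5 columns; by rank–nullity, nullity = 5 − 2 = 3.

3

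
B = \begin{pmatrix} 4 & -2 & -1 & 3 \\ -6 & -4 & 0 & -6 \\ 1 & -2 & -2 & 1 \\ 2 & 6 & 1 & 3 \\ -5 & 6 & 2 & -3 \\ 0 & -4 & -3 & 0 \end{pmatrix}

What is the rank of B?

3

Row reduce to echelon form.
R2 ← R2 + (3/2)·R1: [0, -7, -3/2, -3/2]
R3 ← R3 − (1/4)·R1: [0, -3/2, -7/4, 1/4]
R4 ← R4 − (1/2)·R1: [0, 7, 3/2, 3/2]
R5 ← R5 + (5/4)·R1: [0, 7/2, 3/4, 3/4]
R3 ← R3 − (3/14)·R2: [0, 0, -10/7, 4/7]
R4 ← R4 + R2: [0, 0, 0, 0]
R5 ← R5 + (1/2)·R2: [0, 0, 0, 0]
R6 ← R6 − (4/7)·R2: [0, 0, -15/7, 6/7]
R6 ← R6 − (3/2)·R3: [0, 0, 0, 0]
Echelon form has 3 nonzero rows, so rank(B) = 3.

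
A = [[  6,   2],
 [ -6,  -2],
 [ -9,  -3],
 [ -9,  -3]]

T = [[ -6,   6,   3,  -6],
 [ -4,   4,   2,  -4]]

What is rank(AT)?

First compute AT:
[[-44,  44,  22, -44],
 [ 44, -44, -22,  44],
 [ 66, -66, -33,  66],
 [ 66, -66, -33,  66]]
Now row reduce the product.
R2 ← R2 + R1: [0, 0, 0, 0]
R3 ← R3 + (3/2)·R1: [0, 0, 0, 0]
R4 ← R4 + (3/2)·R1: [0, 0, 0, 0]
1 nonzero row, so rank(AT) = 1.

1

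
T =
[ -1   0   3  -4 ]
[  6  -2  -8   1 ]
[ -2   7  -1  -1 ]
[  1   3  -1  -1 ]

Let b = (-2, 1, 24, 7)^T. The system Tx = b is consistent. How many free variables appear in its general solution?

Row reduce the augmented matrix [T | b].
R2 ← R2 + (6)·R1: [0, -2, 10, -23, -11]
R3 ← R3 − (2)·R1: [0, 7, -7, 7, 28]
R4 ← R4 + R1: [0, 3, 2, -5, 5]
R3 ← R3 + (7/2)·R2: [0, 0, 28, -147/2, -21/2]
R4 ← R4 + (3/2)·R2: [0, 0, 17, -79/2, -23/2]
R4 ← R4 − (17/28)·R3: [0, 0, 0, 41/8, -41/8]
The echelon form has 4 nonzero rows, and every pivot lies in the first 4 columns, so rank(T) = rank([T|b]) = 4.
The system is consistent.
Free variables = (unknowns) − (rank) = 4 − 4 = 0.

0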